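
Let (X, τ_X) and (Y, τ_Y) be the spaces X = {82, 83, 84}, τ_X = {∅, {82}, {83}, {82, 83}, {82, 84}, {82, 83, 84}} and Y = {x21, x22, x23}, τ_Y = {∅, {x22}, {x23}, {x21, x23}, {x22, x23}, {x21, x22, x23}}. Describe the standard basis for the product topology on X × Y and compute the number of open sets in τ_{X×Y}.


Basis B = {∅ × ∅, {82} × {x22}, {82} × {x23}, {83} × {x22}, {83} × {x23}, {82} × {x21, x23}, {82} × {x22, x23}, {82, 83} × {x22}, {82, 84} × {x22}, {82, 83} × {x23}, {82, 84} × {x23}, {83} × {x21, x23}, {83} × {x22, x23}, {82} × {x21, x22, x23}, {82, 83, 84} × {x22}, {82, 83, 84} × {x23}, {83} × {x21, x22, x23}, {82, 83} × {x21, x23}, {82, 84} × {x21, x23}, {82, 83} × {x22, x23}, {82, 84} × {x22, x23}, {82, 83} × {x21, x22, x23}, {82, 84} × {x21, x22, x23}, {82, 83, 84} × {x21, x23}, {82, 83, 84} × {x22, x23}, {82, 83, 84} × {x21, x22, x23}}; |τ_{X×Y}| = 108.

Enumerate products U × V with U ∈ τ_X, V ∈ τ_Y (deduplicated):
  ∅ × ∅ = {} (∅)
  {82} × {x22} = {(82,x22)}
  {82} × {x23} = {(82,x23)}
  {83} × {x22} = {(83,x22)}
  {83} × {x23} = {(83,x23)}
  {82} × {x21, x23} = {(82,x21), (82,x23)}
  {82} × {x22, x23} = {(82,x22), (82,x23)}
  {82, 83} × {x22} = {(82,x22), (83,x22)}
  {82, 84} × {x22} = {(82,x22), (84,x22)}
  {82, 83} × {x23} = {(82,x23), (83,x23)}
  {82, 84} × {x23} = {(82,x23), (84,x23)}
  {83} × {x21, x23} = {(83,x21), (83,x23)}
  {83} × {x22, x23} = {(83,x22), (83,x23)}
  {82} × {x21, x22, x23} = {(82,x21), (82,x22), (82,x23)}
  {82, 83, 84} × {x22} = {(82,x22), (83,x22), (84,x22)}
  {82, 83, 84} × {x23} = {(82,x23), (83,x23), (84,x23)}
  {83} × {x21, x22, x23} = {(83,x21), (83,x22), (83,x23)}
  {82, 83} × {x21, x23} = {(82,x21), (82,x23), (83,x21), (83,x23)}
  {82, 84} × {x21, x23} = {(82,x21), (82,x23), (84,x21), (84,x23)}
  {82, 83} × {x22, x23} = {(82,x22), (82,x23), (83,x22), (83,x23)}
  {82, 84} × {x22, x23} = {(82,x22), (82,x23), (84,x22), (84,x23)}
  {82, 83} × {x21, x22, x23} = {(82,x21), (82,x22), (82,x23), (83,x21), (83,x22), (83,x23)}
  {82, 84} × {x21, x22, x23} = {(82,x21), (82,x22), (82,x23), (84,x21), (84,x22), (84,x23)}
  {82, 83, 84} × {x21, x23} = {(82,x21), (82,x23), (83,x21), (83,x23), (84,x21), (84,x23)}
  {82, 83, 84} × {x22, x23} = {(82,x22), (82,x23), (83,x22), (83,x23), (84,x22), (84,x23)}
  {82, 83, 84} × {x21, x22, x23} = {(82,x21), (82,x22), (82,x23), (83,x21), (83,x22), (83,x23), (84,x21), (84,x22), (84,x23)}
These 26 distinct sets form the basis B.
Close under arbitrary unions to get τ_{X×Y}; counting gives |τ_{X×Y}| = 108.


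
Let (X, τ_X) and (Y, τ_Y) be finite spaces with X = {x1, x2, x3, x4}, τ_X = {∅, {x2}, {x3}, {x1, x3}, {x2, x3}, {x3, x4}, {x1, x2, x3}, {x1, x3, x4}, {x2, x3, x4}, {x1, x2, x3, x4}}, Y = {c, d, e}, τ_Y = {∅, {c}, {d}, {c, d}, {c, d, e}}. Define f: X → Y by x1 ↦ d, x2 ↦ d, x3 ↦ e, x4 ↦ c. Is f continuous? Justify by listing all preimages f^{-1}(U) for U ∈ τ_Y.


f is NOT continuous.

Compute f^{-1}(U) for each U ∈ τ_Y:
  U = ∅: f^{-1}(U) = ∅ ∈ τ_X ✓.
  U = {c}: f^{-1}(U) = {x4} ∉ τ_X ✗.
  U = {d}: f^{-1}(U) = {x1, x2} ∉ τ_X ✗.
  U = {c, d}: f^{-1}(U) = {x1, x2, x4} ∉ τ_X ✗.
  U = {c, d, e}: f^{-1}(U) = {x1, x2, x3, x4} ∈ τ_X ✓.
Found U = {c} with f^{-1}(U) = {x4} not in τ_X. Therefore f is NOT continuous.


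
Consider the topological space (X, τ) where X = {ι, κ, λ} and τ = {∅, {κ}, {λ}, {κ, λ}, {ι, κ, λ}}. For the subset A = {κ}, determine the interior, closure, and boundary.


int(A) = {κ}, cl(A) = {ι, κ}, ∂A = {ι}.

Closed sets in (X, τ) are complements of opens:
  closed(X, τ) = {∅, {ι}, {ι, κ}, {ι, λ}, {ι, κ, λ}}.
int(A) = ⋃ {U ∈ τ : U ⊆ A}. Opens contained in A: ∅, {κ}.
Taking the union of these: int(A) = {κ}.
cl(A) = ⋂ {C closed : A ⊆ C}. Closed sets containing A: {ι, κ}, {ι, κ, λ}.
Intersecting these: cl(A) = {ι, κ}.
∂A = cl(A) ∖ int(A) = {ι, κ} ∖ {κ} = {ι}.


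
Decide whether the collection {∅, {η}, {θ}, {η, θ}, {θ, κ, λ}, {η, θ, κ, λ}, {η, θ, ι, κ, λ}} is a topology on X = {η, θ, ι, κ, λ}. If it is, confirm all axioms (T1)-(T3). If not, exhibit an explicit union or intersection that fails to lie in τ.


τ IS a topology on X.

Axiom (T1): ∅ ∈ τ? Yes; X ∈ τ? Yes.
Axiom (T2/T3): check pairwise unions and intersections of members of τ.
All pairwise intersections and unions checked — each lies in τ. Therefore τ satisfies (T1), (T2), (T3): it IS a topology on X.


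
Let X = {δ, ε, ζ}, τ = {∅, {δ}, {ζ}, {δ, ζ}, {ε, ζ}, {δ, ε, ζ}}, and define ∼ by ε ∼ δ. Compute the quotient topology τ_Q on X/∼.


X/∼ = {[δ=ε], [ζ]}; |τ_Q| = 3.

Equivalence classes: [δ=ε], [ζ].
Quotient map π: X → X/∼ sends δ ↦ [δ=ε], ε ↦ [δ=ε], ζ ↦ [ζ].
For each subset V ⊆ X/∼, compute π^{-1}(V) ⊆ X and check whether π^{-1}(V) ∈ τ. V is open in τ_Q iff π^{-1}(V) ∈ τ.
  V = {}: π^{-1}(V) = ∅ ∈ τ ✓.
  V = {[δ=ε]}: π^{-1}(V) = {δ, ε} ∉ τ ✗.
  V = {[ζ]}: π^{-1}(V) = {ζ} ∈ τ ✓.
  V = {[δ=ε], [ζ]}: π^{-1}(V) = {δ, ε, ζ} ∈ τ ✓.
Open sets in the quotient: τ_Q = {{}, {[ζ]}, {[δ=ε], [ζ]}} (3 elements).


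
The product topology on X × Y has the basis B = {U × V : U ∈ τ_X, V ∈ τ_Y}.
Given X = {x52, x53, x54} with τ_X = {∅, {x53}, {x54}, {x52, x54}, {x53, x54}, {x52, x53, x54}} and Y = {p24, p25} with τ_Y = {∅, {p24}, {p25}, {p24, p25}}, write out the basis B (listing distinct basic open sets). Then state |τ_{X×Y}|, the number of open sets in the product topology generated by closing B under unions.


Basis B = {∅ × ∅, {x53} × {p24}, {x53} × {p25}, {x54} × {p24}, {x54} × {p25}, {x52, x54} × {p24}, {x52, x54} × {p25}, {x53} × {p24, p25}, {x53, x54} × {p24}, {x53, x54} × {p25}, {x54} × {p24, p25}, {x52, x53, x54} × {p24}, {x52, x53, x54} × {p25}, {x52, x54} × {p24, p25}, {x53, x54} × {p24, p25}, {x52, x53, x54} × {p24, p25}}; |τ_{X×Y}| = 36.

Enumerate products U × V with U ∈ τ_X, V ∈ τ_Y (deduplicated):
  ∅ × ∅ = {} (∅)
  {x53} × {p24} = {(x53,p24)}
  {x53} × {p25} = {(x53,p25)}
  {x54} × {p24} = {(x54,p24)}
  {x54} × {p25} = {(x54,p25)}
  {x52, x54} × {p24} = {(x52,p24), (x54,p24)}
  {x52, x54} × {p25} = {(x52,p25), (x54,p25)}
  {x53} × {p24, p25} = {(x53,p24), (x53,p25)}
  {x53, x54} × {p24} = {(x53,p24), (x54,p24)}
  {x53, x54} × {p25} = {(x53,p25), (x54,p25)}
  {x54} × {p24, p25} = {(x54,p24), (x54,p25)}
  {x52, x53, x54} × {p24} = {(x52,p24), (x53,p24), (x54,p24)}
  {x52, x53, x54} × {p25} = {(x52,p25), (x53,p25), (x54,p25)}
  {x52, x54} × {p24, p25} = {(x52,p24), (x52,p25), (x54,p24), (x54,p25)}
  {x53, x54} × {p24, p25} = {(x53,p24), (x53,p25), (x54,p24), (x54,p25)}
  {x52, x53, x54} × {p24, p25} = {(x52,p24), (x52,p25), (x53,p24), (x53,p25), (x54,p24), (x54,p25)}
These 16 distinct sets form the basis B.
Close under arbitrary unions to get τ_{X×Y}; counting gives |τ_{X×Y}| = 36.


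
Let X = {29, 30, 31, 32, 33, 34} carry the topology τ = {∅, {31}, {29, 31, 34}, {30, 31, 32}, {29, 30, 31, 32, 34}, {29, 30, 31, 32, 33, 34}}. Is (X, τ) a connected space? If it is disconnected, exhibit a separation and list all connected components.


(X, τ) is connected.

Find clopen sets (U ∈ τ with X ∖ U ∈ τ):
  U = ∅, X ∖ U = {29, 30, 31, 32, 33, 34} — both open, so U is clopen.
  U = {29, 30, 31, 32, 33, 34}, X ∖ U = ∅ — both open, so U is clopen.
Only trivial clopens (∅ and X) exist, so (X, τ) is connected.
Compute connected components by grouping points that agree on all clopens:
  component: {29, 30, 31, 32, 33, 34}


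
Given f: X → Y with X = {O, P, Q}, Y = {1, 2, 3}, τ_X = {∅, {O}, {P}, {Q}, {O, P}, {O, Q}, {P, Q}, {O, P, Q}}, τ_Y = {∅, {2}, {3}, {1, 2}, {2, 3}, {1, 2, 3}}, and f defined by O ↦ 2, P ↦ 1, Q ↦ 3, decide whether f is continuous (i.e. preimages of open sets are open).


f IS continuous.

Compute f^{-1}(U) for each U ∈ τ_Y:
  U = ∅: f^{-1}(U) = ∅ ∈ τ_X ✓.
  U = {2}: f^{-1}(U) = {O} ∈ τ_X ✓.
  U = {3}: f^{-1}(U) = {Q} ∈ τ_X ✓.
  U = {1, 2}: f^{-1}(U) = {O, P} ∈ τ_X ✓.
  U = {2, 3}: f^{-1}(U) = {O, Q} ∈ τ_X ✓.
  U = {1, 2, 3}: f^{-1}(U) = {O, P, Q} ∈ τ_X ✓.
Every preimage lies in τ_X, so f IS continuous.


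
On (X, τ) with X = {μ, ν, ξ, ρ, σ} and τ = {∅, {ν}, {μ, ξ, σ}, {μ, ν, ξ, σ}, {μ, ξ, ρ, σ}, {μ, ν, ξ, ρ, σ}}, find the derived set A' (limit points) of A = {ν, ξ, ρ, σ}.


A' = {μ, ξ, ρ, σ}

For each x ∈ X, list the open sets U ∈ τ with x ∈ U, then check whether U ∩ (A ∖ {x}) ≠ ∅ for every such U.
  x = μ: opens ∋ x are {μ, ξ, σ}, {μ, ν, ξ, σ}, {μ, ξ, ρ, σ}, {μ, ν, ξ, ρ, σ}; each meets A ∖ {μ}, so x IS a limit point.
  x = ν: open {ν} ∋ x has {ν} ∩ (A ∖ {ν}) = ∅, so x is NOT a limit point.
  x = ξ: opens ∋ x are {μ, ξ, σ}, {μ, ν, ξ, σ}, {μ, ξ, ρ, σ}, {μ, ν, ξ, ρ, σ}; each meets A ∖ {ξ}, so x IS a limit point.
  x = ρ: opens ∋ x are {μ, ξ, ρ, σ}, {μ, ν, ξ, ρ, σ}; each meets A ∖ {ρ}, so x IS a limit point.
  x = σ: opens ∋ x are {μ, ξ, σ}, {μ, ν, ξ, σ}, {μ, ξ, ρ, σ}, {μ, ν, ξ, ρ, σ}; each meets A ∖ {σ}, so x IS a limit point.
Collecting: A' = {μ, ξ, ρ, σ}.


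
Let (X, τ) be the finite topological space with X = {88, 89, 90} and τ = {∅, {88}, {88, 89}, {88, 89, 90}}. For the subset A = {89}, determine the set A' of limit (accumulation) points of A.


A' = {90}

For each x ∈ X, list the open sets U ∈ τ with x ∈ U, then check whether U ∩ (A ∖ {x}) ≠ ∅ for every such U.
  x = 88: open {88} ∋ x has {88} ∩ (A ∖ {88}) = ∅, so x is NOT a limit point.
  x = 89: open {88, 89} ∋ x has {88, 89} ∩ (A ∖ {89}) = ∅, so x is NOT a limit point.
  x = 90: opens ∋ x are {88, 89, 90}; each meets A ∖ {90}, so x IS a limit point.
Collecting: A' = {90}.


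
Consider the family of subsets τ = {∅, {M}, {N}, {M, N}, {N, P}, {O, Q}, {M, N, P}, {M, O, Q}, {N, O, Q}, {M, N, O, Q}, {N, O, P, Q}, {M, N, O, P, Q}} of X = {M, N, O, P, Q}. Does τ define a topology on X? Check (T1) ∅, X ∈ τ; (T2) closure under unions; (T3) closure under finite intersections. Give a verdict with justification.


τ IS a topology on X.

Axiom (T1): ∅ ∈ τ? Yes; X ∈ τ? Yes.
Axiom (T2/T3): check pairwise unions and intersections of members of τ.
All pairwise intersections and unions checked — each lies in τ. Therefore τ satisfies (T1), (T2), (T3): it IS a topology on X.


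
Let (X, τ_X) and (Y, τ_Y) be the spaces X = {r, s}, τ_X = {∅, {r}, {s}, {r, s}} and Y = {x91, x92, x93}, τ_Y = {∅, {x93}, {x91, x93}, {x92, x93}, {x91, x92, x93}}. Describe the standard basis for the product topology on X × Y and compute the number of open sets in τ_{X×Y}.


Basis B = {∅ × ∅, {r} × {x93}, {s} × {x93}, {r} × {x91, x93}, {r} × {x92, x93}, {r, s} × {x93}, {s} × {x91, x93}, {s} × {x92, x93}, {r} × {x91, x92, x93}, {s} × {x91, x92, x93}, {r, s} × {x91, x93}, {r, s} × {x92, x93}, {r, s} × {x91, x92, x93}}; |τ_{X×Y}| = 25.

Enumerate products U × V with U ∈ τ_X, V ∈ τ_Y (deduplicated):
  ∅ × ∅ = {} (∅)
  {r} × {x93} = {(r,x93)}
  {s} × {x93} = {(s,x93)}
  {r} × {x91, x93} = {(r,x91), (r,x93)}
  {r} × {x92, x93} = {(r,x92), (r,x93)}
  {r, s} × {x93} = {(r,x93), (s,x93)}
  {s} × {x91, x93} = {(s,x91), (s,x93)}
  {s} × {x92, x93} = {(s,x92), (s,x93)}
  {r} × {x91, x92, x93} = {(r,x91), (r,x92), (r,x93)}
  {s} × {x91, x92, x93} = {(s,x91), (s,x92), (s,x93)}
  {r, s} × {x91, x93} = {(r,x91), (r,x93), (s,x91), (s,x93)}
  {r, s} × {x92, x93} = {(r,x92), (r,x93), (s,x92), (s,x93)}
  {r, s} × {x91, x92, x93} = {(r,x91), (r,x92), (r,x93), (s,x91), (s,x92), (s,x93)}
These 13 distinct sets form the basis B.
Close under arbitrary unions to get τ_{X×Y}; counting gives |τ_{X×Y}| = 25.


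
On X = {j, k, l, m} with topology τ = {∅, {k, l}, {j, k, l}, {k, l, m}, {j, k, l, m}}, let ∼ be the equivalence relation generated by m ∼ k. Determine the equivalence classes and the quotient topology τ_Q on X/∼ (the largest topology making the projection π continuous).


X/∼ = {[j], [k=m], [l]}; |τ_Q| = 3.

Equivalence classes: [j], [k=m], [l].
Quotient map π: X → X/∼ sends j ↦ [j], k ↦ [k=m], l ↦ [l], m ↦ [k=m].
For each subset V ⊆ X/∼, compute π^{-1}(V) ⊆ X and check whether π^{-1}(V) ∈ τ. V is open in τ_Q iff π^{-1}(V) ∈ τ.
  V = {}: π^{-1}(V) = ∅ ∈ τ ✓.
  V = {[j]}: π^{-1}(V) = {j} ∉ τ ✗.
  V = {[k=m]}: π^{-1}(V) = {k, m} ∉ τ ✗.
  V = {[j], [k=m]}: π^{-1}(V) = {j, k, m} ∉ τ ✗.
  V = {[l]}: π^{-1}(V) = {l} ∉ τ ✗.
  V = {[j], [l]}: π^{-1}(V) = {j, l} ∉ τ ✗.
  V = {[k=m], [l]}: π^{-1}(V) = {k, l, m} ∈ τ ✓.
  V = {[j], [k=m], [l]}: π^{-1}(V) = {j, k, l, m} ∈ τ ✓.
Open sets in the quotient: τ_Q = {{}, {[k=m], [l]}, {[j], [k=m], [l]}} (3 elements).


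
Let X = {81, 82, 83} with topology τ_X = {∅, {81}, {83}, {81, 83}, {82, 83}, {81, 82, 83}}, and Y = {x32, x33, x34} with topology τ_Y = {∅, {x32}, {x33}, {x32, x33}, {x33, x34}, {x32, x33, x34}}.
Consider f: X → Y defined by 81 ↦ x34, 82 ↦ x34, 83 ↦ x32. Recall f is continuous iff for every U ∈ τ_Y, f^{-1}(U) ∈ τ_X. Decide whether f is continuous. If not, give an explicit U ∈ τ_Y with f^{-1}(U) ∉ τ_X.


f is NOT continuous.

Compute f^{-1}(U) for each U ∈ τ_Y:
  U = ∅: f^{-1}(U) = ∅ ∈ τ_X ✓.
  U = {x32}: f^{-1}(U) = {83} ∈ τ_X ✓.
  U = {x33}: f^{-1}(U) = ∅ ∈ τ_X ✓.
  U = {x32, x33}: f^{-1}(U) = {83} ∈ τ_X ✓.
  U = {x33, x34}: f^{-1}(U) = {81, 82} ∉ τ_X ✗.
  U = {x32, x33, x34}: f^{-1}(U) = {81, 82, 83} ∈ τ_X ✓.
Found U = {x33, x34} with f^{-1}(U) = {81, 82} not in τ_X. Therefore f is NOT continuous.


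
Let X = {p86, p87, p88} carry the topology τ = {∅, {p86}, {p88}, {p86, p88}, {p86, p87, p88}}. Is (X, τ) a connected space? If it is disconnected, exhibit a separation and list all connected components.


(X, τ) is connected.

Find clopen sets (U ∈ τ with X ∖ U ∈ τ):
  U = ∅, X ∖ U = {p86, p87, p88} — both open, so U is clopen.
  U = {p86, p87, p88}, X ∖ U = ∅ — both open, so U is clopen.
Only trivial clopens (∅ and X) exist, so (X, τ) is connected.
Compute connected components by grouping points that agree on all clopens:
  component: {p86, p87, p88}


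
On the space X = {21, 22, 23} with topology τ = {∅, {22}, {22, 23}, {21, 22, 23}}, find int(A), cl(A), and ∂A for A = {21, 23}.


int(A) = ∅, cl(A) = {21, 23}, ∂A = {21, 23}.

Closed sets in (X, τ) are complements of opens:
  closed(X, τ) = {∅, {21}, {21, 23}, {21, 22, 23}}.
int(A) = ⋃ {U ∈ τ : U ⊆ A}. Opens contained in A: ∅.
Taking the union of these: int(A) = ∅.
cl(A) = ⋂ {C closed : A ⊆ C}. Closed sets containing A: {21, 23}, {21, 22, 23}.
Intersecting these: cl(A) = {21, 23}.
∂A = cl(A) ∖ int(A) = {21, 23} ∖ ∅ = {21, 23}.


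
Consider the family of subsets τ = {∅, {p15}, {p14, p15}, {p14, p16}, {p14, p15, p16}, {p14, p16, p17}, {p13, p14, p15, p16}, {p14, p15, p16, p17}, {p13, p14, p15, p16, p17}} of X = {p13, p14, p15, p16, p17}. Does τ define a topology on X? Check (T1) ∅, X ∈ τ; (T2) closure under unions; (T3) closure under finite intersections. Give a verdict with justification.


τ is NOT a topology on X.

Axiom (T1): ∅ ∈ τ? Yes; X ∈ τ? Yes.
Axiom (T2/T3): check pairwise unions and intersections of members of τ.
Counterexample for (T3): {p14, p15} ∩ {p14, p16} = {p14} ∉ τ. Therefore τ is NOT a topology.


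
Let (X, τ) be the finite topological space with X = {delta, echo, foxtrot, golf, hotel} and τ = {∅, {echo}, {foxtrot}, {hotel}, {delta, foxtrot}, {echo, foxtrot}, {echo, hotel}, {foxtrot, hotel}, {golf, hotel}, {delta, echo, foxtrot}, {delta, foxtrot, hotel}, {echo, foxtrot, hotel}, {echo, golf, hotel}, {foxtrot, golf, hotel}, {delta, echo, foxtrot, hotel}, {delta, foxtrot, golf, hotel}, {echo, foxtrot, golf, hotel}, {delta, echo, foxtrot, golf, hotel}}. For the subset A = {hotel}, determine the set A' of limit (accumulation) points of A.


A' = {golf}

For each x ∈ X, list the open sets U ∈ τ with x ∈ U, then check whether U ∩ (A ∖ {x}) ≠ ∅ for every such U.
  x = delta: open {delta, foxtrot} ∋ x has {delta, foxtrot} ∩ (A ∖ {delta}) = ∅, so x is NOT a limit point.
  x = echo: open {echo} ∋ x has {echo} ∩ (A ∖ {echo}) = ∅, so x is NOT a limit point.
  x = foxtrot: open {foxtrot} ∋ x has {foxtrot} ∩ (A ∖ {foxtrot}) = ∅, so x is NOT a limit point.
  x = golf: opens ∋ x are {golf, hotel}, {echo, golf, hotel}, {foxtrot, golf, hotel}, {delta, foxtrot, golf, hotel}, {echo, foxtrot, golf, hotel}, {delta, echo, foxtrot, golf, hotel}; each meets A ∖ {golf}, so x IS a limit point.
  x = hotel: open {hotel} ∋ x has {hotel} ∩ (A ∖ {hotel}) = ∅, so x is NOT a limit point.
Collecting: A' = {golf}.


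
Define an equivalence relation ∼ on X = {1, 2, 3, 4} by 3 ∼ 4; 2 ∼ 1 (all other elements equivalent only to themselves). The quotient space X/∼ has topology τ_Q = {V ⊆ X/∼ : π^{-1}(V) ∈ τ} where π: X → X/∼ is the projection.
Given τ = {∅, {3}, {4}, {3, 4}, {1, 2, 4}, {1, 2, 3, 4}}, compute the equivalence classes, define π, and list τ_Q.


X/∼ = {[1=2], [3=4]}; |τ_Q| = 3.

Equivalence classes: [1=2], [3=4].
Quotient map π: X → X/∼ sends 1 ↦ [1=2], 2 ↦ [1=2], 3 ↦ [3=4], 4 ↦ [3=4].
For each subset V ⊆ X/∼, compute π^{-1}(V) ⊆ X and check whether π^{-1}(V) ∈ τ. V is open in τ_Q iff π^{-1}(V) ∈ τ.
  V = {}: π^{-1}(V) = ∅ ∈ τ ✓.
  V = {[1=2]}: π^{-1}(V) = {1, 2} ∉ τ ✗.
  V = {[3=4]}: π^{-1}(V) = {3, 4} ∈ τ ✓.
  V = {[1=2], [3=4]}: π^{-1}(V) = {1, 2, 3, 4} ∈ τ ✓.
Open sets in the quotient: τ_Q = {{}, {[3=4]}, {[1=2], [3=4]}} (3 elements).


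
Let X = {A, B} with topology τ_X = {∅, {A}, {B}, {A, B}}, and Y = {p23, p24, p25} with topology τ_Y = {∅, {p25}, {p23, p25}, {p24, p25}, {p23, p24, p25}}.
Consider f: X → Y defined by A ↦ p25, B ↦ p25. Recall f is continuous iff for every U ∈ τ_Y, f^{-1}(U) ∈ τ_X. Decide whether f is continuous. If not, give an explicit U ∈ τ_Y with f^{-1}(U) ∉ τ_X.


f IS continuous.

Compute f^{-1}(U) for each U ∈ τ_Y:
  U = ∅: f^{-1}(U) = ∅ ∈ τ_X ✓.
  U = {p25}: f^{-1}(U) = {A, B} ∈ τ_X ✓.
  U = {p23, p25}: f^{-1}(U) = {A, B} ∈ τ_X ✓.
  U = {p24, p25}: f^{-1}(U) = {A, B} ∈ τ_X ✓.
  U = {p23, p24, p25}: f^{-1}(U) = {A, B} ∈ τ_X ✓.
Every preimage lies in τ_X, so f IS continuous.


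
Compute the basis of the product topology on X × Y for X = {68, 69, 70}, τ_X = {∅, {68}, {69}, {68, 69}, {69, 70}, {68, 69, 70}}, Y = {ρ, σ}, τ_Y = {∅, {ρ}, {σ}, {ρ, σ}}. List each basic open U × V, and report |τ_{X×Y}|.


Basis B = {∅ × ∅, {68} × {ρ}, {68} × {σ}, {69} × {ρ}, {69} × {σ}, {68} × {ρ, σ}, {68, 69} × {ρ}, {68, 69} × {σ}, {69} × {ρ, σ}, {69, 70} × {ρ}, {69, 70} × {σ}, {68, 69, 70} × {ρ}, {68, 69, 70} × {σ}, {68, 69} × {ρ, σ}, {69, 70} × {ρ, σ}, {68, 69, 70} × {ρ, σ}}; |τ_{X×Y}| = 36.

Enumerate products U × V with U ∈ τ_X, V ∈ τ_Y (deduplicated):
  ∅ × ∅ = {} (∅)
  {68} × {ρ} = {(68,ρ)}
  {68} × {σ} = {(68,σ)}
  {69} × {ρ} = {(69,ρ)}
  {69} × {σ} = {(69,σ)}
  {68} × {ρ, σ} = {(68,ρ), (68,σ)}
  {68, 69} × {ρ} = {(68,ρ), (69,ρ)}
  {68, 69} × {σ} = {(68,σ), (69,σ)}
  {69} × {ρ, σ} = {(69,ρ), (69,σ)}
  {69, 70} × {ρ} = {(69,ρ), (70,ρ)}
  {69, 70} × {σ} = {(69,σ), (70,σ)}
  {68, 69, 70} × {ρ} = {(68,ρ), (69,ρ), (70,ρ)}
  {68, 69, 70} × {σ} = {(68,σ), (69,σ), (70,σ)}
  {68, 69} × {ρ, σ} = {(68,ρ), (68,σ), (69,ρ), (69,σ)}
  {69, 70} × {ρ, σ} = {(69,ρ), (69,σ), (70,ρ), (70,σ)}
  {68, 69, 70} × {ρ, σ} = {(68,ρ), (68,σ), (69,ρ), (69,σ), (70,ρ), (70,σ)}
These 16 distinct sets form the basis B.
Close under arbitrary unions to get τ_{X×Y}; counting gives |τ_{X×Y}| = 36.


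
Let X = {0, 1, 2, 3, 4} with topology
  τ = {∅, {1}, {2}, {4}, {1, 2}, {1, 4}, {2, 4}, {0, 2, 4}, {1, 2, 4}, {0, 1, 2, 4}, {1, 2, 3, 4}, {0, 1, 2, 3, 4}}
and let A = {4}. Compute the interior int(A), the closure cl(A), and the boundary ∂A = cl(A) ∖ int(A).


int(A) = {4}, cl(A) = {0, 3, 4}, ∂A = {0, 3}.

Closed sets in (X, τ) are complements of opens:
  closed(X, τ) = {∅, {0}, {3}, {0, 3}, {1, 3}, {0, 1, 3}, {0, 2, 3}, {0, 3, 4}, {0, 1, 2, 3}, {0, 1, 3, 4}, {0, 2, 3, 4}, {0, 1, 2, 3, 4}}.
int(A) = ⋃ {U ∈ τ : U ⊆ A}. Opens contained in A: ∅, {4}.
Taking the union of these: int(A) = {4}.
cl(A) = ⋂ {C closed : A ⊆ C}. Closed sets containing A: {0, 3, 4}, {0, 1, 3, 4}, {0, 2, 3, 4}, {0, 1, 2, 3, 4}.
Intersecting these: cl(A) = {0, 3, 4}.
∂A = cl(A) ∖ int(A) = {0, 3, 4} ∖ {4} = {0, 3}.


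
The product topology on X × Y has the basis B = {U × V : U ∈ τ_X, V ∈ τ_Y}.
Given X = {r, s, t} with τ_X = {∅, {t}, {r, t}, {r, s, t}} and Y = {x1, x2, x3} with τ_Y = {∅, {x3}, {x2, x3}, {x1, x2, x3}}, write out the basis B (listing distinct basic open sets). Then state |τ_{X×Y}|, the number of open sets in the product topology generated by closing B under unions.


Basis B = {∅ × ∅, {t} × {x3}, {r, t} × {x3}, {t} × {x2, x3}, {r, s, t} × {x3}, {t} × {x1, x2, x3}, {r, t} × {x2, x3}, {r, t} × {x1, x2, x3}, {r, s, t} × {x2, x3}, {r, s, t} × {x1, x2, x3}}; |τ_{X×Y}| = 20.

Enumerate products U × V with U ∈ τ_X, V ∈ τ_Y (deduplicated):
  ∅ × ∅ = {} (∅)
  {t} × {x3} = {(t,x3)}
  {r, t} × {x3} = {(r,x3), (t,x3)}
  {t} × {x2, x3} = {(t,x2), (t,x3)}
  {r, s, t} × {x3} = {(r,x3), (s,x3), (t,x3)}
  {t} × {x1, x2, x3} = {(t,x1), (t,x2), (t,x3)}
  {r, t} × {x2, x3} = {(r,x2), (r,x3), (t,x2), (t,x3)}
  {r, t} × {x1, x2, x3} = {(r,x1), (r,x2), (r,x3), (t,x1), (t,x2), (t,x3)}
  {r, s, t} × {x2, x3} = {(r,x2), (r,x3), (s,x2), (s,x3), (t,x2), (t,x3)}
  {r, s, t} × {x1, x2, x3} = {(r,x1), (r,x2), (r,x3), (s,x1), (s,x2), (s,x3), (t,x1), (t,x2), (t,x3)}
These 10 distinct sets form the basis B.
Close under arbitrary unions to get τ_{X×Y}; counting gives |τ_{X×Y}| = 20.


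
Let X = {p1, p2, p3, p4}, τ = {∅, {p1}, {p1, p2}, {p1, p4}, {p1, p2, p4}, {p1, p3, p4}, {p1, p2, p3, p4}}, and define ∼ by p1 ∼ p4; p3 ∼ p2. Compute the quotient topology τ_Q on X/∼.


X/∼ = {[p1=p4], [p2=p3]}; |τ_Q| = 3.

Equivalence classes: [p1=p4], [p2=p3].
Quotient map π: X → X/∼ sends p1 ↦ [p1=p4], p2 ↦ [p2=p3], p3 ↦ [p2=p3], p4 ↦ [p1=p4].
For each subset V ⊆ X/∼, compute π^{-1}(V) ⊆ X and check whether π^{-1}(V) ∈ τ. V is open in τ_Q iff π^{-1}(V) ∈ τ.
  V = {}: π^{-1}(V) = ∅ ∈ τ ✓.
  V = {[p1=p4]}: π^{-1}(V) = {p1, p4} ∈ τ ✓.
  V = {[p2=p3]}: π^{-1}(V) = {p2, p3} ∉ τ ✗.
  V = {[p1=p4], [p2=p3]}: π^{-1}(V) = {p1, p2, p3, p4} ∈ τ ✓.
Open sets in the quotient: τ_Q = {{}, {[p1=p4]}, {[p1=p4], [p2=p3]}} (3 elements).


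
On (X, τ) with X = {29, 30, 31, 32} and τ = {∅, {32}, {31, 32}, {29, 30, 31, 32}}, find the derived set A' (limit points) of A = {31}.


A' = {29, 30}

For each x ∈ X, list the open sets U ∈ τ with x ∈ U, then check whether U ∩ (A ∖ {x}) ≠ ∅ for every such U.
  x = 29: opens ∋ x are {29, 30, 31, 32}; each meets A ∖ {29}, so x IS a limit point.
  x = 30: opens ∋ x are {29, 30, 31, 32}; each meets A ∖ {30}, so x IS a limit point.
  x = 31: open {31, 32} ∋ x has {31, 32} ∩ (A ∖ {31}) = ∅, so x is NOT a limit point.
  x = 32: open {32} ∋ x has {32} ∩ (A ∖ {32}) = ∅, so x is NOT a limit point.
Collecting: A' = {29, 30}.


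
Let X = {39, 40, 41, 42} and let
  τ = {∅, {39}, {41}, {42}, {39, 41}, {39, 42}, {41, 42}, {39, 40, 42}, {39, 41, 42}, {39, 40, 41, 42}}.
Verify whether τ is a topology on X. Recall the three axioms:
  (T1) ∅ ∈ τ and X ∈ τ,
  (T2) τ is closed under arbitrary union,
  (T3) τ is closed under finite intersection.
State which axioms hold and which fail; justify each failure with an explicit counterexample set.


τ IS a topology on X.

Axiom (T1): ∅ ∈ τ? Yes; X ∈ τ? Yes.
Axiom (T2/T3): check pairwise unions and intersections of members of τ.
All pairwise intersections and unions checked — each lies in τ. Therefore τ satisfies (T1), (T2), (T3): it IS a topology on X.


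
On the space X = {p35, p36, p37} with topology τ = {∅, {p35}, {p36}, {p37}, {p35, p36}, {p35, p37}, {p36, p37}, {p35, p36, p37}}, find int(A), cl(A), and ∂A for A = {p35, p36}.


int(A) = {p35, p36}, cl(A) = {p35, p36}, ∂A = ∅.

Closed sets in (X, τ) are complements of opens:
  closed(X, τ) = {∅, {p35}, {p36}, {p37}, {p35, p36}, {p35, p37}, {p36, p37}, {p35, p36, p37}}.
int(A) = ⋃ {U ∈ τ : U ⊆ A}. Opens contained in A: ∅, {p35}, {p36}, {p35, p36}.
Taking the union of these: int(A) = {p35, p36}.
cl(A) = ⋂ {C closed : A ⊆ C}. Closed sets containing A: {p35, p36}, {p35, p36, p37}.
Intersecting these: cl(A) = {p35, p36}.
∂A = cl(A) ∖ int(A) = {p35, p36} ∖ {p35, p36} = ∅.


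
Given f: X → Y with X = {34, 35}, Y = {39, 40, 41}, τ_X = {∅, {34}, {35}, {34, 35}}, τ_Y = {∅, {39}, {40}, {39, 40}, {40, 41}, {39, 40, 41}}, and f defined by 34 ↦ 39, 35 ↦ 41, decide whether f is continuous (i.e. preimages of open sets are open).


f IS continuous.

Compute f^{-1}(U) for each U ∈ τ_Y:
  U = ∅: f^{-1}(U) = ∅ ∈ τ_X ✓.
  U = {39}: f^{-1}(U) = {34} ∈ τ_X ✓.
  U = {40}: f^{-1}(U) = ∅ ∈ τ_X ✓.
  U = {39, 40}: f^{-1}(U) = {34} ∈ τ_X ✓.
  U = {40, 41}: f^{-1}(U) = {35} ∈ τ_X ✓.
  U = {39, 40, 41}: f^{-1}(U) = {34, 35} ∈ τ_X ✓.
Every preimage lies in τ_X, so f IS continuous.


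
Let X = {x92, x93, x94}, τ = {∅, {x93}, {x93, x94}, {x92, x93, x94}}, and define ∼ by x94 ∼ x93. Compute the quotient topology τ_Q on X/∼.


X/∼ = {[x92], [x93=x94]}; |τ_Q| = 3.

Equivalence classes: [x92], [x93=x94].
Quotient map π: X → X/∼ sends x92 ↦ [x92], x93 ↦ [x93=x94], x94 ↦ [x93=x94].
For each subset V ⊆ X/∼, compute π^{-1}(V) ⊆ X and check whether π^{-1}(V) ∈ τ. V is open in τ_Q iff π^{-1}(V) ∈ τ.
  V = {}: π^{-1}(V) = ∅ ∈ τ ✓.
  V = {[x92]}: π^{-1}(V) = {x92} ∉ τ ✗.
  V = {[x93=x94]}: π^{-1}(V) = {x93, x94} ∈ τ ✓.
  V = {[x92], [x93=x94]}: π^{-1}(V) = {x92, x93, x94} ∈ τ ✓.
Open sets in the quotient: τ_Q = {{}, {[x93=x94]}, {[x92], [x93=x94]}} (3 elements).


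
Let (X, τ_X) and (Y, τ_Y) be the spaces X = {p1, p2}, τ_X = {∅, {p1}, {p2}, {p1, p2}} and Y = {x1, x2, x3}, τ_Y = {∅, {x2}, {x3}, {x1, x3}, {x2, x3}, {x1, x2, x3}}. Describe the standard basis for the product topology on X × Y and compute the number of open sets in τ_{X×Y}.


Basis B = {∅ × ∅, {p1} × {x2}, {p1} × {x3}, {p2} × {x2}, {p2} × {x3}, {p1} × {x1, x3}, {p1} × {x2, x3}, {p1, p2} × {x2}, {p1, p2} × {x3}, {p2} × {x1, x3}, {p2} × {x2, x3}, {p1} × {x1, x2, x3}, {p2} × {x1, x2, x3}, {p1, p2} × {x1, x3}, {p1, p2} × {x2, x3}, {p1, p2} × {x1, x2, x3}}; |τ_{X×Y}| = 36.

Enumerate products U × V with U ∈ τ_X, V ∈ τ_Y (deduplicated):
  ∅ × ∅ = {} (∅)
  {p1} × {x2} = {(p1,x2)}
  {p1} × {x3} = {(p1,x3)}
  {p2} × {x2} = {(p2,x2)}
  {p2} × {x3} = {(p2,x3)}
  {p1} × {x1, x3} = {(p1,x1), (p1,x3)}
  {p1} × {x2, x3} = {(p1,x2), (p1,x3)}
  {p1, p2} × {x2} = {(p1,x2), (p2,x2)}
  {p1, p2} × {x3} = {(p1,x3), (p2,x3)}
  {p2} × {x1, x3} = {(p2,x1), (p2,x3)}
  {p2} × {x2, x3} = {(p2,x2), (p2,x3)}
  {p1} × {x1, x2, x3} = {(p1,x1), (p1,x2), (p1,x3)}
  {p2} × {x1, x2, x3} = {(p2,x1), (p2,x2), (p2,x3)}
  {p1, p2} × {x1, x3} = {(p1,x1), (p1,x3), (p2,x1), (p2,x3)}
  {p1, p2} × {x2, x3} = {(p1,x2), (p1,x3), (p2,x2), (p2,x3)}
  {p1, p2} × {x1, x2, x3} = {(p1,x1), (p1,x2), (p1,x3), (p2,x1), (p2,x2), (p2,x3)}
These 16 distinct sets form the basis B.
Close under arbitrary unions to get τ_{X×Y}; counting gives |τ_{X×Y}| = 36.


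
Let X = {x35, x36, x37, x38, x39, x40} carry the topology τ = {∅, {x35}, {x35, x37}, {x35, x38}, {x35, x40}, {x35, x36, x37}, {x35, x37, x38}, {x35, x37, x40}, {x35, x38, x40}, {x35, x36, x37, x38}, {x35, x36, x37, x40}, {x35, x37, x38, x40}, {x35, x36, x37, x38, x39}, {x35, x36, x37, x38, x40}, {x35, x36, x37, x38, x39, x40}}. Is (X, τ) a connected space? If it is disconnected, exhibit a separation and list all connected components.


(X, τ) is connected.

Find clopen sets (U ∈ τ with X ∖ U ∈ τ):
  U = ∅, X ∖ U = {x35, x36, x37, x38, x39, x40} — both open, so U is clopen.
  U = {x35, x36, x37, x38, x39, x40}, X ∖ U = ∅ — both open, so U is clopen.
Only trivial clopens (∅ and X) exist, so (X, τ) is connected.
Compute connected components by grouping points that agree on all clopens:
  component: {x35, x36, x37, x38, x39, x40}


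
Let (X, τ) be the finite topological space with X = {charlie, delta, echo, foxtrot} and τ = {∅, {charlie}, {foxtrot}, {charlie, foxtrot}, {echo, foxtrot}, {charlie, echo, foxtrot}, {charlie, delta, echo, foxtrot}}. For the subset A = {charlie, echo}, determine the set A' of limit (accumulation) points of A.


A' = {delta}

For each x ∈ X, list the open sets U ∈ τ with x ∈ U, then check whether U ∩ (A ∖ {x}) ≠ ∅ for every such U.
  x = charlie: open {charlie} ∋ x has {charlie} ∩ (A ∖ {charlie}) = ∅, so x is NOT a limit point.
  x = delta: opens ∋ x are {charlie, delta, echo, foxtrot}; each meets A ∖ {delta}, so x IS a limit point.
  x = echo: open {echo, foxtrot} ∋ x has {echo, foxtrot} ∩ (A ∖ {echo}) = ∅, so x is NOT a limit point.
  x = foxtrot: open {foxtrot} ∋ x has {foxtrot} ∩ (A ∖ {foxtrot}) = ∅, so x is NOT a limit point.
Collecting: A' = {delta}.


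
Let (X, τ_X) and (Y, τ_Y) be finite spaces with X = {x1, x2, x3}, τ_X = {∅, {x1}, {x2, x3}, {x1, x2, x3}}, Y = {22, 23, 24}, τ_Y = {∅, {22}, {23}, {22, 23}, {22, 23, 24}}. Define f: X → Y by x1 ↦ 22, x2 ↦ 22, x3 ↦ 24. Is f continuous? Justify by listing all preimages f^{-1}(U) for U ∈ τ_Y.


f is NOT continuous.

Compute f^{-1}(U) for each U ∈ τ_Y:
  U = ∅: f^{-1}(U) = ∅ ∈ τ_X ✓.
  U = {22}: f^{-1}(U) = {x1, x2} ∉ τ_X ✗.
  U = {23}: f^{-1}(U) = ∅ ∈ τ_X ✓.
  U = {22, 23}: f^{-1}(U) = {x1, x2} ∉ τ_X ✗.
  U = {22, 23, 24}: f^{-1}(U) = {x1, x2, x3} ∈ τ_X ✓.
Found U = {22} with f^{-1}(U) = {x1, x2} not in τ_X. Therefore f is NOT continuous.


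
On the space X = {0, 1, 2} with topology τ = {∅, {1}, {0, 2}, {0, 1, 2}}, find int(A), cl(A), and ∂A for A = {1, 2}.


int(A) = {1}, cl(A) = {0, 1, 2}, ∂A = {0, 2}.

Closed sets in (X, τ) are complements of opens:
  closed(X, τ) = {∅, {1}, {0, 2}, {0, 1, 2}}.
int(A) = ⋃ {U ∈ τ : U ⊆ A}. Opens contained in A: ∅, {1}.
Taking the union of these: int(A) = {1}.
cl(A) = ⋂ {C closed : A ⊆ C}. Closed sets containing A: {0, 1, 2}.
Intersecting these: cl(A) = {0, 1, 2}.
∂A = cl(A) ∖ int(A) = {0, 1, 2} ∖ {1} = {0, 2}.


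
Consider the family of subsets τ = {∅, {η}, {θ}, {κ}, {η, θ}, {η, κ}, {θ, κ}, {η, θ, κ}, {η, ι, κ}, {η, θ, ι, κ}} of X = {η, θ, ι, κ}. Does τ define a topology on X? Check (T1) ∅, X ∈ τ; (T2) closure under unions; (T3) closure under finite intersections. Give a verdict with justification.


τ IS a topology on X.

Axiom (T1): ∅ ∈ τ? Yes; X ∈ τ? Yes.
Axiom (T2/T3): check pairwise unions and intersections of members of τ.
All pairwise intersections and unions checked — each lies in τ. Therefore τ satisfies (T1), (T2), (T3): it IS a topology on X.


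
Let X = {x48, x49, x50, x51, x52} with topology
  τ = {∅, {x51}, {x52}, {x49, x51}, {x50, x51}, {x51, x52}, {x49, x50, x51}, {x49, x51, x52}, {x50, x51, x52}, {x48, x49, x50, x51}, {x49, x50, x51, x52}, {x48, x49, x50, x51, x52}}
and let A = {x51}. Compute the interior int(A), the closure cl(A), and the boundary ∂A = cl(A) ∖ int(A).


int(A) = {x51}, cl(A) = {x48, x49, x50, x51}, ∂A = {x48, x49, x50}.

Closed sets in (X, τ) are complements of opens:
  closed(X, τ) = {∅, {x48}, {x52}, {x48, x49}, {x48, x50}, {x48, x52}, {x48, x49, x50}, {x48, x49, x52}, {x48, x50, x52}, {x48, x49, x50, x51}, {x48, x49, x50, x52}, {x48, x49, x50, x51, x52}}.
int(A) = ⋃ {U ∈ τ : U ⊆ A}. Opens contained in A: ∅, {x51}.
Taking the union of these: int(A) = {x51}.
cl(A) = ⋂ {C closed : A ⊆ C}. Closed sets containing A: {x48, x49, x50, x51}, {x48, x49, x50, x51, x52}.
Intersecting these: cl(A) = {x48, x49, x50, x51}.
∂A = cl(A) ∖ int(A) = {x48, x49, x50, x51} ∖ {x51} = {x48, x49, x50}.


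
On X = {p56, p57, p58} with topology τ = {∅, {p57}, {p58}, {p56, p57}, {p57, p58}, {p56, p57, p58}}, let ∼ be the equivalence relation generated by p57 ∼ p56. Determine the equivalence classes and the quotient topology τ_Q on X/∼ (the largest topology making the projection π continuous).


X/∼ = {[p56=p57], [p58]}; |τ_Q| = 4.

Equivalence classes: [p56=p57], [p58].
Quotient map π: X → X/∼ sends p56 ↦ [p56=p57], p57 ↦ [p56=p57], p58 ↦ [p58].
For each subset V ⊆ X/∼, compute π^{-1}(V) ⊆ X and check whether π^{-1}(V) ∈ τ. V is open in τ_Q iff π^{-1}(V) ∈ τ.
  V = {}: π^{-1}(V) = ∅ ∈ τ ✓.
  V = {[p56=p57]}: π^{-1}(V) = {p56, p57} ∈ τ ✓.
  V = {[p58]}: π^{-1}(V) = {p58} ∈ τ ✓.
  V = {[p56=p57], [p58]}: π^{-1}(V) = {p56, p57, p58} ∈ τ ✓.
Open sets in the quotient: τ_Q = {{}, {[p56=p57]}, {[p58]}, {[p56=p57], [p58]}} (4 elements).


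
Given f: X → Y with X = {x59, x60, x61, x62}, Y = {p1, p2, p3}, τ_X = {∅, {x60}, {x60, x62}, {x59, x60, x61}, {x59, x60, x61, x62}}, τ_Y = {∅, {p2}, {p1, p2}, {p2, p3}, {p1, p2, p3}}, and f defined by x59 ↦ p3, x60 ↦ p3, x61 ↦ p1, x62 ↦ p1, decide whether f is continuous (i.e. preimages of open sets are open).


f is NOT continuous.

Compute f^{-1}(U) for each U ∈ τ_Y:
  U = ∅: f^{-1}(U) = ∅ ∈ τ_X ✓.
  U = {p2}: f^{-1}(U) = ∅ ∈ τ_X ✓.
  U = {p1, p2}: f^{-1}(U) = {x61, x62} ∉ τ_X ✗.
  U = {p2, p3}: f^{-1}(U) = {x59, x60} ∉ τ_X ✗.
  U = {p1, p2, p3}: f^{-1}(U) = {x59, x60, x61, x62} ∈ τ_X ✓.
Found U = {p1, p2} with f^{-1}(U) = {x61, x62} not in τ_X. Therefore f is NOT continuous.


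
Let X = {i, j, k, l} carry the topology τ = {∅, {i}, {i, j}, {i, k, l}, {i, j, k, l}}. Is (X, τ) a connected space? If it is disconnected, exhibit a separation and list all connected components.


(X, τ) is connected.

Find clopen sets (U ∈ τ with X ∖ U ∈ τ):
  U = ∅, X ∖ U = {i, j, k, l} — both open, so U is clopen.
  U = {i, j, k, l}, X ∖ U = ∅ — both open, so U is clopen.
Only trivial clopens (∅ and X) exist, so (X, τ) is connected.
Compute connected components by grouping points that agree on all clopens:
  component: {i, j, k, l}


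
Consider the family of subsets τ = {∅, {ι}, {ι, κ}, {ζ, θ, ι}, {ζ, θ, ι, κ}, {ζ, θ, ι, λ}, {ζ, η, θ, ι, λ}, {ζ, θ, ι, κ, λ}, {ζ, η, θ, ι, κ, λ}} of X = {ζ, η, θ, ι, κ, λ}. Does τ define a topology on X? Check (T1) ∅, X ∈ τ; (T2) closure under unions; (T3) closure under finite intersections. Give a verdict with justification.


τ IS a topology on X.

Axiom (T1): ∅ ∈ τ? Yes; X ∈ τ? Yes.
Axiom (T2/T3): check pairwise unions and intersections of members of τ.
All pairwise intersections and unions checked — each lies in τ. Therefore τ satisfies (T1), (T2), (T3): it IS a topology on X.


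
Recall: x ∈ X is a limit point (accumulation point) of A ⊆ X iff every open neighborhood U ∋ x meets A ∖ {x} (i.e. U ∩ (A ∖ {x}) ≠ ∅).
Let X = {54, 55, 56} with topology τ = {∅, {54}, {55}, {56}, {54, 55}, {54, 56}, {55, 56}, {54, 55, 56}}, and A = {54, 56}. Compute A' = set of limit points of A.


A' = ∅

For each x ∈ X, list the open sets U ∈ τ with x ∈ U, then check whether U ∩ (A ∖ {x}) ≠ ∅ for every such U.
  x = 54: open {54} ∋ x has {54} ∩ (A ∖ {54}) = ∅, so x is NOT a limit point.
  x = 55: open {55} ∋ x has {55} ∩ (A ∖ {55}) = ∅, so x is NOT a limit point.
  x = 56: open {56} ∋ x has {56} ∩ (A ∖ {56}) = ∅, so x is NOT a limit point.
Collecting: A' = ∅.


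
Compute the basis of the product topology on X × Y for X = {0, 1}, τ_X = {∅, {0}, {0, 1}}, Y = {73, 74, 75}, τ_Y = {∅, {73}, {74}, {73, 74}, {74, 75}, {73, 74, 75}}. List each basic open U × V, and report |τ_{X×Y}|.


Basis B = {∅ × ∅, {0} × {73}, {0} × {74}, {0} × {73, 74}, {0, 1} × {73}, {0} × {74, 75}, {0, 1} × {74}, {0} × {73, 74, 75}, {0, 1} × {73, 74}, {0, 1} × {74, 75}, {0, 1} × {73, 74, 75}}; |τ_{X×Y}| = 18.

Enumerate products U × V with U ∈ τ_X, V ∈ τ_Y (deduplicated):
  ∅ × ∅ = {} (∅)
  {0} × {73} = {(0,73)}
  {0} × {74} = {(0,74)}
  {0} × {73, 74} = {(0,73), (0,74)}
  {0, 1} × {73} = {(0,73), (1,73)}
  {0} × {74, 75} = {(0,74), (0,75)}
  {0, 1} × {74} = {(0,74), (1,74)}
  {0} × {73, 74, 75} = {(0,73), (0,74), (0,75)}
  {0, 1} × {73, 74} = {(0,73), (0,74), (1,73), (1,74)}
  {0, 1} × {74, 75} = {(0,74), (0,75), (1,74), (1,75)}
  {0, 1} × {73, 74, 75} = {(0,73), (0,74), (0,75), (1,73), (1,74), (1,75)}
These 11 distinct sets form the basis B.
Close under arbitrary unions to get τ_{X×Y}; counting gives |τ_{X×Y}| = 18.


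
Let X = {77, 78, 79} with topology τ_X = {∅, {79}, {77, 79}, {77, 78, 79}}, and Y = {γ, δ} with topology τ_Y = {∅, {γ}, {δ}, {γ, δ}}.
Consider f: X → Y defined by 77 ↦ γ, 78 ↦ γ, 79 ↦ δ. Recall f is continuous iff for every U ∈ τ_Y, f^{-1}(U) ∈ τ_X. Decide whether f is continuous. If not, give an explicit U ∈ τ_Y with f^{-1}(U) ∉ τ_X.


f is NOT continuous.

Compute f^{-1}(U) for each U ∈ τ_Y:
  U = ∅: f^{-1}(U) = ∅ ∈ τ_X ✓.
  U = {γ}: f^{-1}(U) = {77, 78} ∉ τ_X ✗.
  U = {δ}: f^{-1}(U) = {79} ∈ τ_X ✓.
  U = {γ, δ}: f^{-1}(U) = {77, 78, 79} ∈ τ_X ✓.
Found U = {γ} with f^{-1}(U) = {77, 78} not in τ_X. Therefore f is NOT continuous.


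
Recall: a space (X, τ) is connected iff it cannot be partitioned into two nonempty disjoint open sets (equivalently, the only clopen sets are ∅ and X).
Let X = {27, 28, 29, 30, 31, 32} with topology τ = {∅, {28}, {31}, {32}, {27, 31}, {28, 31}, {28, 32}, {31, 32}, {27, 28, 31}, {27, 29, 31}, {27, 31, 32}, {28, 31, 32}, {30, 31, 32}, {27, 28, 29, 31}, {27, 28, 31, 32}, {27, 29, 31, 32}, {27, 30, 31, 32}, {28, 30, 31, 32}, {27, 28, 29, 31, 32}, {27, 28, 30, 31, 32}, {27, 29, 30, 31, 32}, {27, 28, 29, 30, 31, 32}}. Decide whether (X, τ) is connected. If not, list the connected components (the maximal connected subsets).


(X, τ) is disconnected; components = [{28}, {27, 29, 30, 31, 32}].

Find clopen sets (U ∈ τ with X ∖ U ∈ τ):
  U = ∅, X ∖ U = {27, 28, 29, 30, 31, 32} — both open, so U is clopen.
  U = {28}, X ∖ U = {27, 29, 30, 31, 32} — both open, so U is clopen.
  U = {27, 29, 30, 31, 32}, X ∖ U = {28} — both open, so U is clopen.
  U = {27, 28, 29, 30, 31, 32}, X ∖ U = ∅ — both open, so U is clopen.
Nontrivial clopen(s) exist: e.g. {28}. So (X, τ) is disconnected.
Compute connected components by grouping points that agree on all clopens:
  component: {28}
  component: {27, 29, 30, 31, 32}


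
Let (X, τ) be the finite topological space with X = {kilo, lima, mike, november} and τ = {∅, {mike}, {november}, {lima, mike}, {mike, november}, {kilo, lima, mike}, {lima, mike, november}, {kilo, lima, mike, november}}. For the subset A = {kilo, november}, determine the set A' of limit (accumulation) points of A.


A' = ∅

For each x ∈ X, list the open sets U ∈ τ with x ∈ U, then check whether U ∩ (A ∖ {x}) ≠ ∅ for every such U.
  x = kilo: open {kilo, lima, mike} ∋ x has {kilo, lima, mike} ∩ (A ∖ {kilo}) = ∅, so x is NOT a limit point.
  x = lima: open {lima, mike} ∋ x has {lima, mike} ∩ (A ∖ {lima}) = ∅, so x is NOT a limit point.
  x = mike: open {mike} ∋ x has {mike} ∩ (A ∖ {mike}) = ∅, so x is NOT a limit point.
  x = november: open {november} ∋ x has {november} ∩ (A ∖ {november}) = ∅, so x is NOT a limit point.
Collecting: A' = ∅.
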